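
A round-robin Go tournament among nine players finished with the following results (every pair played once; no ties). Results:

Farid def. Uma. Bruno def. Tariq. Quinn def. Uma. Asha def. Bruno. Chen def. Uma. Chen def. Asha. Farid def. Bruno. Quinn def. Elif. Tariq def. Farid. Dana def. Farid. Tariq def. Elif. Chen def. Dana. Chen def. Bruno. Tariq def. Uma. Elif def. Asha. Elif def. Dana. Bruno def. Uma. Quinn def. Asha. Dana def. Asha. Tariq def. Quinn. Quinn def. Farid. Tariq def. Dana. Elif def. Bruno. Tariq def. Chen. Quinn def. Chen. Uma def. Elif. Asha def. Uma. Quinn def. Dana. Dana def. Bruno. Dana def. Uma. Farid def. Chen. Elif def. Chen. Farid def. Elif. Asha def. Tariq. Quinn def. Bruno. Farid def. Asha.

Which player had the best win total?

Win totals: Bruno 2, Chen 4, Quinn 7, Farid 5, Uma 1, Tariq 6, Dana 4, Elif 4, Asha 3.
Quinn leads with 7 wins (next highest: 6).

Quinn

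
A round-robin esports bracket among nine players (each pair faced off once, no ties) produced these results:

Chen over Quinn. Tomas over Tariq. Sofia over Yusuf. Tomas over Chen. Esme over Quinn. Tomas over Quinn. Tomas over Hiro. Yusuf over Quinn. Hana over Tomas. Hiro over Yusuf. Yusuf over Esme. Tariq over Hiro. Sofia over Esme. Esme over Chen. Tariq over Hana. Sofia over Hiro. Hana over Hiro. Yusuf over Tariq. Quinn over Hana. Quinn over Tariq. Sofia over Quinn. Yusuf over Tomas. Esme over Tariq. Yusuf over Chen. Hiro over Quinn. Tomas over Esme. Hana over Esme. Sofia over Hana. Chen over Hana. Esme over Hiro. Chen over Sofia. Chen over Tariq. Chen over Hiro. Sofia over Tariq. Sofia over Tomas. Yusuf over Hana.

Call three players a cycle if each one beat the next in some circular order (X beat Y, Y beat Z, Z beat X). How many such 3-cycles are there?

Win totals: Hiro 2, Quinn 2, Esme 4, Tariq 2, Chen 5, Hana 3, Yusuf 6, Tomas 5, Sofia 7.
A player with w wins dominates both others in C(w,2) triples; summing gives 1 + 1 + 6 + 1 + 10 + 3 + 15 + 10 + 21 = 68 transitive triples.
Total triples C(9,3) = 84, so cyclic triples = 84 − 68 = 16.

16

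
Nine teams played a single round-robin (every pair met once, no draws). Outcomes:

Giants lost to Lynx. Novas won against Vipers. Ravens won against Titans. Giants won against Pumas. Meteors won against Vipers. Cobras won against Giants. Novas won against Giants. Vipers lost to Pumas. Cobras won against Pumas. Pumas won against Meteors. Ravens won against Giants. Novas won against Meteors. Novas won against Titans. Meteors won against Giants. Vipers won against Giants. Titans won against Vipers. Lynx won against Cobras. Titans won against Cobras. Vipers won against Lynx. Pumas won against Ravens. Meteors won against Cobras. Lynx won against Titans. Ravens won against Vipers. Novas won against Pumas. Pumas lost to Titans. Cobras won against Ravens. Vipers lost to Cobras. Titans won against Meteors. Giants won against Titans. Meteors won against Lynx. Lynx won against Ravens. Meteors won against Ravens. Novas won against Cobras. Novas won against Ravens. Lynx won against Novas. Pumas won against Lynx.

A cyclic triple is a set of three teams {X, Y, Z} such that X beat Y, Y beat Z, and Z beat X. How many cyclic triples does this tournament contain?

Win totals: Cobras 4, Ravens 3, Giants 2, Titans 4, Pumas 4, Novas 7, Meteors 5, Vipers 2, Lynx 5.
A team with w wins dominates both others in C(w,2) triples; summing gives 6 + 3 + 1 + 6 + 6 + 21 + 10 + 1 + 10 = 64 transitive triples.
Total triples C(9,3) = 84, so cyclic triples = 84 − 64 = 20.

20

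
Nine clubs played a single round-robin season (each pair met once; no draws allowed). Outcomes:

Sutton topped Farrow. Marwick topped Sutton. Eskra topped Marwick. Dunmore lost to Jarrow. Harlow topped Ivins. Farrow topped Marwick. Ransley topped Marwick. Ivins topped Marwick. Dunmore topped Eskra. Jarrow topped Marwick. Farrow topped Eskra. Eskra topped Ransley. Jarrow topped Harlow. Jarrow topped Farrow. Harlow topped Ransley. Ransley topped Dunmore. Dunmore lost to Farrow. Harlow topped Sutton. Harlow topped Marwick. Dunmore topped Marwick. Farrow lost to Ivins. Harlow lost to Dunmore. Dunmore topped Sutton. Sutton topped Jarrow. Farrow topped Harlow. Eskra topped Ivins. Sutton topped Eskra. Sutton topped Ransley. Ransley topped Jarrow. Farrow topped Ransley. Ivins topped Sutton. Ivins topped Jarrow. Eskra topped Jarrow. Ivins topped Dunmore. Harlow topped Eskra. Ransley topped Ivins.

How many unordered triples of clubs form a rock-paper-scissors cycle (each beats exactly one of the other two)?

24

Win totals: Ivins 5, Marwick 1, Sutton 4, Jarrow 4, Eskra 4, Farrow 5, Harlow 5, Ransley 4, Dunmore 4.
A club with w wins dominates both others in C(w,2) triples; summing gives 10 + 0 + 6 + 6 + 6 + 10 + 10 + 6 + 6 = 60 transitive triples.
Total triples C(9,3) = 84, so cyclic triples = 84 − 60 = 24.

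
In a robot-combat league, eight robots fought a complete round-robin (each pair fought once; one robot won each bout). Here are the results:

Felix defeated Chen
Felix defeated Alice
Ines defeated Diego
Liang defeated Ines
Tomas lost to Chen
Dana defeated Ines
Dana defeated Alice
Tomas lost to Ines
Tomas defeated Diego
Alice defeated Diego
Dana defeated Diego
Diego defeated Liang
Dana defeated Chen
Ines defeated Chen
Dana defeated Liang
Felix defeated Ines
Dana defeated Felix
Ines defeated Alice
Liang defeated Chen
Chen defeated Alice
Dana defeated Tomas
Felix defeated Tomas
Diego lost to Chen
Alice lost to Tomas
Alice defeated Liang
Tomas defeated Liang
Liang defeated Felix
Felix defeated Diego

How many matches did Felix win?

5

Felix's results: beat Diego, Tomas, Chen, Alice, Ines; lost to Liang, Dana.
That is 5 wins.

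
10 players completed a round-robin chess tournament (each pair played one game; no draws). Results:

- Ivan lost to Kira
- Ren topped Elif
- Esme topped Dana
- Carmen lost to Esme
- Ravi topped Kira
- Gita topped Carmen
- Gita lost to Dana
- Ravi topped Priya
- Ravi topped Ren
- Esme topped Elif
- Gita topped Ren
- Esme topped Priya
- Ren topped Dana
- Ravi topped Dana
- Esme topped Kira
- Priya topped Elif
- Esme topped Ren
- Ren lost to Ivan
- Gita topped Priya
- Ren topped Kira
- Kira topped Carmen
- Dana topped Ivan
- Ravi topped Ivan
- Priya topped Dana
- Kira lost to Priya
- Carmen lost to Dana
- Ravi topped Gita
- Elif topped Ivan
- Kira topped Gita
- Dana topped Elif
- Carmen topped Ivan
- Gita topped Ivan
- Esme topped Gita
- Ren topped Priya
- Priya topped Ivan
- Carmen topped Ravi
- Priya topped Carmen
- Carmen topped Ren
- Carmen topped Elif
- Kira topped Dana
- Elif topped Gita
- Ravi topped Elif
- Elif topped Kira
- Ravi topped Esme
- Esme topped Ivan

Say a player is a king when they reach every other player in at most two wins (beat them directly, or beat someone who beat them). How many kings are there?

Elif cannot reach Esme, Ravi in two steps.
Kira cannot reach Esme in two steps.
Esme reaches everyone (king).
Ravi reaches everyone (king).
Priya cannot reach Esme in two steps.
Gita cannot reach Esme in two steps.
Carmen reaches everyone (king).
Ren cannot reach Esme, Ravi in two steps.
Ivan cannot reach Esme, Ravi, Gita, Carmen in two steps.
Dana cannot reach Esme in two steps.
Kings: Esme, Ravi, Carmen — 3.

3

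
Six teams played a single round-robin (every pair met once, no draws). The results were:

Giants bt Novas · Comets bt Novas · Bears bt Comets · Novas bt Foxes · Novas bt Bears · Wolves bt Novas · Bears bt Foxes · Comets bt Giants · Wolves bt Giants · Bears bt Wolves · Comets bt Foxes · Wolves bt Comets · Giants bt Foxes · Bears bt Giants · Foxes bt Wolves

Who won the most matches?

Win totals: Comets 3, Giants 2, Wolves 3, Foxes 1, Novas 2, Bears 4.
Bears leads with 4 wins (next highest: 3).

Bears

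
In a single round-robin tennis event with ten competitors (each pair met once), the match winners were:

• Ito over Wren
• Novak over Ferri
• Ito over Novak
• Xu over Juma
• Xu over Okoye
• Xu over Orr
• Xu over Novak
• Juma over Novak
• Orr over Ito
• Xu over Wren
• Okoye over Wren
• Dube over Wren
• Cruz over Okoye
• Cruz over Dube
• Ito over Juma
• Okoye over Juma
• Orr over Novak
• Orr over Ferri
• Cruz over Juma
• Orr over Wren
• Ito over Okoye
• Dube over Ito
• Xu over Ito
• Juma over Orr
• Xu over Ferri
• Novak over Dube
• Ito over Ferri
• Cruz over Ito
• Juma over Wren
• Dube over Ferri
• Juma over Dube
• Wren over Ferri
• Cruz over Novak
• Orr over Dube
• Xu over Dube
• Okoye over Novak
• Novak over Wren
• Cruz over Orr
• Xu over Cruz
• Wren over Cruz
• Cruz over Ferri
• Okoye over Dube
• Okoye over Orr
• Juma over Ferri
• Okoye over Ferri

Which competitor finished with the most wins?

Win totals: Okoye 6, Ferri 0, Dube 3, Ito 5, Cruz 7, Juma 5, Orr 5, Wren 2, Xu 9, Novak 3.
Xu leads with 9 wins (next highest: 7).

Xu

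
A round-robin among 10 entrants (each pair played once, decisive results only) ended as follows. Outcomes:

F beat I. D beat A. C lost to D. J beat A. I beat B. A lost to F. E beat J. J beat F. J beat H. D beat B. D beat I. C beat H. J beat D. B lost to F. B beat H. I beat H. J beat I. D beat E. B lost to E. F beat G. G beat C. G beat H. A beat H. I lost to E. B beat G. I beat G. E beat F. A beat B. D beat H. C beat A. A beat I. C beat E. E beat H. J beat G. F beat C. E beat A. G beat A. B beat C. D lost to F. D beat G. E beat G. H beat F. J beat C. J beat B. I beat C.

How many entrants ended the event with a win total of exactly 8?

Win totals: A 3, B 3, C 3, D 7, E 7, F 6, G 3, H 1, I 4, J 8.
Exactly 8: J — 1 entrant.

1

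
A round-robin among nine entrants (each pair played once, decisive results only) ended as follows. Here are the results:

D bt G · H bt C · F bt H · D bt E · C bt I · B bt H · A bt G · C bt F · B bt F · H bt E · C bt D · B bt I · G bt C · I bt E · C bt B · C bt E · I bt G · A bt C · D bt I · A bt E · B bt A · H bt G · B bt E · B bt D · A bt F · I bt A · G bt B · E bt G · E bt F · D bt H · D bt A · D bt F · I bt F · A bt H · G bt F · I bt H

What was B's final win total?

B's results: beat A, D, E, F, H, I; lost to C, G.
That is 6 wins.

6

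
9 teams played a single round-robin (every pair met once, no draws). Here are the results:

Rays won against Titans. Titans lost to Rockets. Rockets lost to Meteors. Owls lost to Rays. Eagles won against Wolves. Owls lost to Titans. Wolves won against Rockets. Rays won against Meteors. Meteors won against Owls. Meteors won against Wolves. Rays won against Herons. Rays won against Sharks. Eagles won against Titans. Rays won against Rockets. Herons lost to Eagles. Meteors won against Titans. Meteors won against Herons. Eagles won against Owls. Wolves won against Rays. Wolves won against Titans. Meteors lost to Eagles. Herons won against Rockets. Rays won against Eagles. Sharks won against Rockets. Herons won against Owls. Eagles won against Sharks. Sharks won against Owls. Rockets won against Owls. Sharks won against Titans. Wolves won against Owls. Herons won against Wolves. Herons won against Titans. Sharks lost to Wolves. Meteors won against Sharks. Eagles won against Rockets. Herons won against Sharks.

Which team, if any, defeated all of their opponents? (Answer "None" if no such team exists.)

Highest win total is Rays with 7 (out of 8 possible).
Rays lost to Wolves, so no team went undefeated.

None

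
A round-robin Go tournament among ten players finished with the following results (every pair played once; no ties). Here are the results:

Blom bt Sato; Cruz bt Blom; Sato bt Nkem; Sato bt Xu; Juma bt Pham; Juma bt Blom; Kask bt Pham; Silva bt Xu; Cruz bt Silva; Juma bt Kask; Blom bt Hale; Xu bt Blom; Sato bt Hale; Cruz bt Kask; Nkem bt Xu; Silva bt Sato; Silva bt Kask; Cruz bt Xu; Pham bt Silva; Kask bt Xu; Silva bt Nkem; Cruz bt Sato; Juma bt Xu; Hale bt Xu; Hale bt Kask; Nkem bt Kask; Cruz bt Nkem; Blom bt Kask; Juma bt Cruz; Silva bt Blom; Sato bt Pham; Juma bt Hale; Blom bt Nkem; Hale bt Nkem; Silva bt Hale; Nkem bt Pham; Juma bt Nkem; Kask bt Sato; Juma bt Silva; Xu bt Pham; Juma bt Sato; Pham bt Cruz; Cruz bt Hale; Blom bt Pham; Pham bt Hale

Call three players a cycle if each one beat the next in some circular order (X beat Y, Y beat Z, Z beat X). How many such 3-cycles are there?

19

Win totals: Nkem 3, Kask 3, Hale 3, Xu 2, Sato 4, Juma 9, Blom 5, Pham 3, Silva 6, Cruz 7.
A player with w wins dominates both others in C(w,2) triples; summing gives 3 + 3 + 3 + 1 + 6 + 36 + 10 + 3 + 15 + 21 = 101 transitive triples.
Total triples C(10,3) = 120, so cyclic triples = 120 − 101 = 19.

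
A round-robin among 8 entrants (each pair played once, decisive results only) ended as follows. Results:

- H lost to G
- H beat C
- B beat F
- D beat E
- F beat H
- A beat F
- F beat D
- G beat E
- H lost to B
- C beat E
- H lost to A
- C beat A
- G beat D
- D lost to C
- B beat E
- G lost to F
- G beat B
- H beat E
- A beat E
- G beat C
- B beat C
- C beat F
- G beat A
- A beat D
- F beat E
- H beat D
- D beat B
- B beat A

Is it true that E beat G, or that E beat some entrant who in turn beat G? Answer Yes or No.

No

E did not beat G directly.
E beat no one, so there is no intermediate entrant.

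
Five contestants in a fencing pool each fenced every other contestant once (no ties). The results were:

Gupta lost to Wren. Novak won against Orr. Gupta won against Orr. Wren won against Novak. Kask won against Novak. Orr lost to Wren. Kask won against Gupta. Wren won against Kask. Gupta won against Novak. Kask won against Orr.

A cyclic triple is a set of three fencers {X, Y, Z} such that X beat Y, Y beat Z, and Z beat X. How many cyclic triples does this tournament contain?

Of the C(5,3) = 10 triples, the cyclic ones are: none.
That is 0.

0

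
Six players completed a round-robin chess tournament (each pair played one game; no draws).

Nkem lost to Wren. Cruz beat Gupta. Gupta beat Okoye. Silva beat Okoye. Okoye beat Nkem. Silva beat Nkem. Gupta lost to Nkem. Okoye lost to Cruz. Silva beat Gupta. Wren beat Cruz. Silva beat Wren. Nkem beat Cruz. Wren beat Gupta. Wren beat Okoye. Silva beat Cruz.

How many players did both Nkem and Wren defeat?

2

Nkem beat: Cruz, Gupta.
Wren beat: Nkem, Okoye, Cruz, Gupta.
Both beat: Cruz, Gupta — 2.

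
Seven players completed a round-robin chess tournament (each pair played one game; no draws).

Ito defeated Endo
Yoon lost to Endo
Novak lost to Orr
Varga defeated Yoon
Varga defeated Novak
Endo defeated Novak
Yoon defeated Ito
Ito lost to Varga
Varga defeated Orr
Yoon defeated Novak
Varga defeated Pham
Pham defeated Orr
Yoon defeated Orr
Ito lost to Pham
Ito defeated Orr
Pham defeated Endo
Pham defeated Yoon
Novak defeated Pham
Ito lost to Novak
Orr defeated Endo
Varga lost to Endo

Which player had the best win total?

Varga

Win totals: Ito 2, Yoon 3, Orr 2, Novak 2, Varga 5, Pham 4, Endo 3.
Varga leads with 5 wins (next highest: 4).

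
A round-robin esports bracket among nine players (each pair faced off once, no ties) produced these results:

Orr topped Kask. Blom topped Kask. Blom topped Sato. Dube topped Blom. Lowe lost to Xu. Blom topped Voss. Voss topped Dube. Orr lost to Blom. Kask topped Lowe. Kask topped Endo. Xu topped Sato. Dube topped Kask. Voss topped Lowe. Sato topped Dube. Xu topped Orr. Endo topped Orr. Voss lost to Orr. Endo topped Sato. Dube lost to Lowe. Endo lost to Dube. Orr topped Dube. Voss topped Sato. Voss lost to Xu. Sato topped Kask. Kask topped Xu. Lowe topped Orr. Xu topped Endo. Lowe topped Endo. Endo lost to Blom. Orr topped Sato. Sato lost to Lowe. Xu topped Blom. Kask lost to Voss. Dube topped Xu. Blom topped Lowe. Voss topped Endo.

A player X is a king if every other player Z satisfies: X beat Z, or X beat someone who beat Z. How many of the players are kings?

Voss reaches everyone (king).
Blom reaches everyone (king).
Xu reaches everyone (king).
Dube reaches everyone (king).
Lowe reaches everyone (king).
Kask reaches everyone (king).
Sato cannot reach Voss, Orr in two steps.
Endo cannot reach Blom, Xu, Lowe in two steps.
Orr reaches everyone (king).
Kings: Voss, Blom, Xu, Dube, Lowe, Kask, Orr — 7.

7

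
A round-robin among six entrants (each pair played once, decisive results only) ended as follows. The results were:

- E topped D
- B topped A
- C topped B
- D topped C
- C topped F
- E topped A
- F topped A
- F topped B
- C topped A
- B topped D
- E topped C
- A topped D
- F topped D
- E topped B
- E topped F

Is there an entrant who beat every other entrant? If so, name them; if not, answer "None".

E

E has 5 wins out of 5 opponents — a perfect record.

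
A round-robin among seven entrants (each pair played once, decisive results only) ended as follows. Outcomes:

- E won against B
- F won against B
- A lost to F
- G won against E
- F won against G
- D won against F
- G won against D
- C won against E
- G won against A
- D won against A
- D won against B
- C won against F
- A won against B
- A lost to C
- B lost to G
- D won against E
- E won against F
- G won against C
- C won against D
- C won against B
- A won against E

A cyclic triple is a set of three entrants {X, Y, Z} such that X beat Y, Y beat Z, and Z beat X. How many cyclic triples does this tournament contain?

Win totals: A 2, B 0, C 5, D 4, E 2, F 3, G 5.
An entrant with w wins dominates both others in C(w,2) triples; summing gives 1 + 0 + 10 + 6 + 1 + 3 + 10 = 31 transitive triples.
Total triples C(7,3) = 35, so cyclic triples = 35 − 31 = 4.

4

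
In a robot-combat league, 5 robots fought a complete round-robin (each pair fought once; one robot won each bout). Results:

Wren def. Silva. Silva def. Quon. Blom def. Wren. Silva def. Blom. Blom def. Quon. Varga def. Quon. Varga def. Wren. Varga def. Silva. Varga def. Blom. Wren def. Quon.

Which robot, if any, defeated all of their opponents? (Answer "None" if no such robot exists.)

Varga has 4 wins out of 4 opponents — a perfect record.

Varga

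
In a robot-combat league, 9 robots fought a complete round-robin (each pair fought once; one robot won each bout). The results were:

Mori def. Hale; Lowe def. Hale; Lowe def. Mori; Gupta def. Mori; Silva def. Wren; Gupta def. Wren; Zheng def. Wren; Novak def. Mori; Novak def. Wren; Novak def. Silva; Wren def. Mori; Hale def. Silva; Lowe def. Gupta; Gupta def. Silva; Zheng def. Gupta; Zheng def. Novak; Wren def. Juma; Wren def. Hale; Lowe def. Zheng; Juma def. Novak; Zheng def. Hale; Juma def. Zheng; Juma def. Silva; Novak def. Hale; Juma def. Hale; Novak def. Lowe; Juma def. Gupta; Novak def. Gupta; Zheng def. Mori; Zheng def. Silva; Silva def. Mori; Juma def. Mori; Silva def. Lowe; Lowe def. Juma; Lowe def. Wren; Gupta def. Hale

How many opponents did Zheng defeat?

6

Zheng's results: beat Hale, Novak, Gupta, Mori, Wren, Silva; lost to Juma, Lowe.
That is 6 wins.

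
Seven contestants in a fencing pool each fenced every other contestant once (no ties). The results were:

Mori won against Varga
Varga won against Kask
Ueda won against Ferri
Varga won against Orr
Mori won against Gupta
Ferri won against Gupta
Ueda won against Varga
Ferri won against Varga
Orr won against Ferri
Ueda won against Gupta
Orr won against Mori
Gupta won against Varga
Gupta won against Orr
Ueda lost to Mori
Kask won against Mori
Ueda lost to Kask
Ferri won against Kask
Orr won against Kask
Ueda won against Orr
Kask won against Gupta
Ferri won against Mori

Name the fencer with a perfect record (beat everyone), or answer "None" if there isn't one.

None

Highest win total is Ueda with 4 (out of 6 possible).
Ueda lost to Mori, Kask, so no fencer went undefeated.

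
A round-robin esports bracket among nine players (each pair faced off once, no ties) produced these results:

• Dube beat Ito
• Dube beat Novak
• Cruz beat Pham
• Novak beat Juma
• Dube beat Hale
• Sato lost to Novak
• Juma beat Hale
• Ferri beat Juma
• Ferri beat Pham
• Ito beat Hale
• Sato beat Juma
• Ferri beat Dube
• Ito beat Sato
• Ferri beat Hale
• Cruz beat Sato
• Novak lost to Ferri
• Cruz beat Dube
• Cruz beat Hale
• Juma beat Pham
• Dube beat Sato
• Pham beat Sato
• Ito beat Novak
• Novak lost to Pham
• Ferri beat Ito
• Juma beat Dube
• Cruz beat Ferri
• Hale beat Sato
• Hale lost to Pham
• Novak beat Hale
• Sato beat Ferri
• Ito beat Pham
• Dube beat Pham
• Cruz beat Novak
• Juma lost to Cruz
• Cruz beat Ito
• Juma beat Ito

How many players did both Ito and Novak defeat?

Ito beat: Sato, Novak, Pham, Hale.
Novak beat: Juma, Sato, Hale.
Both beat: Sato, Hale — 2.

2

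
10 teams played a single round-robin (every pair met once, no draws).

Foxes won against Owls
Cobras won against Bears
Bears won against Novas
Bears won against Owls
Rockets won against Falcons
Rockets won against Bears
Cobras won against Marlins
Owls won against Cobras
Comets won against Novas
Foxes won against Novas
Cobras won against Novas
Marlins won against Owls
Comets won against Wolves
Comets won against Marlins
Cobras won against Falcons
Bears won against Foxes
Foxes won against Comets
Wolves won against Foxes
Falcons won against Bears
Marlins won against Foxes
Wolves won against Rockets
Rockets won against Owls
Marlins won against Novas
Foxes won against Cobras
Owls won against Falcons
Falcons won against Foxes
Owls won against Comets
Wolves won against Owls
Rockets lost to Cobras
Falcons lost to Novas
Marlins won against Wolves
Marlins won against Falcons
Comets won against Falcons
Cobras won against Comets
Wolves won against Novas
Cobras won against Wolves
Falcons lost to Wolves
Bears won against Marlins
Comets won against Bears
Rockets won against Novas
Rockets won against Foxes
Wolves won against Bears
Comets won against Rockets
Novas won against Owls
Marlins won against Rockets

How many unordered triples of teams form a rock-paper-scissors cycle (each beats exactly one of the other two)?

Win totals: Cobras 7, Foxes 4, Owls 3, Comets 6, Novas 2, Rockets 5, Marlins 6, Falcons 2, Bears 4, Wolves 6.
A team with w wins dominates both others in C(w,2) triples; summing gives 21 + 6 + 3 + 15 + 1 + 10 + 15 + 1 + 6 + 15 = 93 transitive triples.
Total triples C(10,3) = 120, so cyclic triples = 120 − 93 = 27.

27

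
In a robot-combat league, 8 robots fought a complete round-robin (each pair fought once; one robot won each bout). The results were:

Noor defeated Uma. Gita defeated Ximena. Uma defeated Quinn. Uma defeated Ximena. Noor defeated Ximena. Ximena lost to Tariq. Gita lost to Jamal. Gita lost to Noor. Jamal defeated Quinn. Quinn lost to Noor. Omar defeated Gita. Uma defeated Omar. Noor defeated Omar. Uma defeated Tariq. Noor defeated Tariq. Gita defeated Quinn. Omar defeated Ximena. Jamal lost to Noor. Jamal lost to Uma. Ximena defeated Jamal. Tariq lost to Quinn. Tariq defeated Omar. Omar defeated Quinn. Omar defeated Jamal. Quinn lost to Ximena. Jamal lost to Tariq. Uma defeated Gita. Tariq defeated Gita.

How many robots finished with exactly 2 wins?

Win totals: Noor 7, Ximena 2, Tariq 4, Uma 6, Omar 4, Jamal 2, Quinn 1, Gita 2.
Exactly 2: Ximena, Jamal, Gita — 3 robots.

3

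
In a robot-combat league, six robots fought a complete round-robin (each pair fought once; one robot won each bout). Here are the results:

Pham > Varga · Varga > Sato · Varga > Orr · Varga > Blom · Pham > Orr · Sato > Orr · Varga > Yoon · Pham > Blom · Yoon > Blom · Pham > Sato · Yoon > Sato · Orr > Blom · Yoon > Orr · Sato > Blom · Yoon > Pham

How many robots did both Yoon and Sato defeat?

2

Yoon beat: Orr, Sato, Pham, Blom.
Sato beat: Orr, Blom.
Both beat: Orr, Blom — 2.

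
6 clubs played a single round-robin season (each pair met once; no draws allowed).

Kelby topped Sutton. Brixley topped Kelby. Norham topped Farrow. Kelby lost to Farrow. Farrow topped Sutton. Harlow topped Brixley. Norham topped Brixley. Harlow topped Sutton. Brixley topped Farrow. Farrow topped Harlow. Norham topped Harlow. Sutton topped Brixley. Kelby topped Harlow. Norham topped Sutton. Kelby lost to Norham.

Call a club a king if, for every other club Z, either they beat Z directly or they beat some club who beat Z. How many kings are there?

Harlow cannot reach Norham in two steps.
Farrow cannot reach Norham in two steps.
Norham reaches everyone (king).
Sutton cannot reach Harlow, Norham in two steps.
Brixley cannot reach Norham in two steps.
Kelby cannot reach Farrow, Norham in two steps.
Kings: Norham — 1.

1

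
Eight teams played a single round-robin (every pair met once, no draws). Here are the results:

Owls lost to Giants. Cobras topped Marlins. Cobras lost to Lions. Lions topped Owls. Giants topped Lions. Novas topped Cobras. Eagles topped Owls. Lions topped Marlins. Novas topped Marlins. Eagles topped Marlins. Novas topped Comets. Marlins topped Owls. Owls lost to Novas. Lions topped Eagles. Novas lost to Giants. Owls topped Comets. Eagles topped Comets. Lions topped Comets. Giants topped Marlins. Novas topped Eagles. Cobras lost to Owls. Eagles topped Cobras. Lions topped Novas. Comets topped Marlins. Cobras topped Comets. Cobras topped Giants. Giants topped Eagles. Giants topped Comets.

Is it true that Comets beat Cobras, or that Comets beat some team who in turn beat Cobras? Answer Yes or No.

No

Comets did not beat Cobras directly.
Comets beat Marlins, but each of them lost to Cobras. No two-step path.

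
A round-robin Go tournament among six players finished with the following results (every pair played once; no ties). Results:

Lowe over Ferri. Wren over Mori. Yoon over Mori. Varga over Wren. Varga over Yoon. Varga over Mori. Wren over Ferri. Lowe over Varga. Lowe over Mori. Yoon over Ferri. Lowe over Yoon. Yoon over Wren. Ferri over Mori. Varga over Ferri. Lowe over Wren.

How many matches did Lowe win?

Lowe's results: beat Mori, Ferri, Wren, Yoon, Varga; lost to no one.
That is 5 wins.

5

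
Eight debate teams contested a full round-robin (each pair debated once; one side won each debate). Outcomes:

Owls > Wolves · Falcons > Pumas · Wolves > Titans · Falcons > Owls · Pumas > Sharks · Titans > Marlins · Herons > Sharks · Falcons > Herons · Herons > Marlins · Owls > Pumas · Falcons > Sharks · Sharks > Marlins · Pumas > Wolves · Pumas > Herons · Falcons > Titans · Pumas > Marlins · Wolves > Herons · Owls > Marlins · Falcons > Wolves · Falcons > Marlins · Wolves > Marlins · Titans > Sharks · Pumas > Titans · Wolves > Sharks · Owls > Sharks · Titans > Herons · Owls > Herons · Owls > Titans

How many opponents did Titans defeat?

Titans' results: beat Marlins, Herons, Sharks; lost to Owls, Falcons, Pumas, Wolves.
That is 3 wins.

3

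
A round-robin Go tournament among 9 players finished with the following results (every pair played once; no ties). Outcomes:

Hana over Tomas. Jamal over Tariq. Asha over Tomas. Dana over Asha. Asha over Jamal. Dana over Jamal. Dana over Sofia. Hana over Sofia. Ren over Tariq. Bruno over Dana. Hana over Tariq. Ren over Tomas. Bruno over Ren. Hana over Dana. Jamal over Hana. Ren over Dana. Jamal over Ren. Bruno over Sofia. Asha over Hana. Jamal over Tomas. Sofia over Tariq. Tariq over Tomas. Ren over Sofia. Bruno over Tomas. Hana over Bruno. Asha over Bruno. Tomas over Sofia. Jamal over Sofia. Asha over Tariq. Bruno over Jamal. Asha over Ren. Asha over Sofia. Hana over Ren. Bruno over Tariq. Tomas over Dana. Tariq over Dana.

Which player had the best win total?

Win totals: Bruno 6, Hana 6, Sofia 1, Dana 3, Asha 7, Tomas 2, Jamal 5, Tariq 2, Ren 4.
Asha leads with 7 wins (next highest: 6).

Asha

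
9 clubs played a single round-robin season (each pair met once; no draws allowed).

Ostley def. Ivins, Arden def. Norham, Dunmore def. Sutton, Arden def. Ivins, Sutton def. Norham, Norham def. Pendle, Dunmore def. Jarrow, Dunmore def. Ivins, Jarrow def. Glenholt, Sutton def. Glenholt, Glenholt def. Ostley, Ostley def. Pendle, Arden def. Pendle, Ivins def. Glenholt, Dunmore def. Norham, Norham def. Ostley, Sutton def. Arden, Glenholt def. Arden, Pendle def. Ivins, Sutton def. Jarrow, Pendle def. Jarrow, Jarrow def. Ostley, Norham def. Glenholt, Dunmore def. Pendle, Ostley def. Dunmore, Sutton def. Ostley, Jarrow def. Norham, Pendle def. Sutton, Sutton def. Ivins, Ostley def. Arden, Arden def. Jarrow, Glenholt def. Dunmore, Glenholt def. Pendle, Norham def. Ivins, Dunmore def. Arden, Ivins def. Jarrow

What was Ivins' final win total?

2

Ivins' results: beat Glenholt, Jarrow; lost to Pendle, Arden, Norham, Ostley, Sutton, Dunmore.
That is 2 wins.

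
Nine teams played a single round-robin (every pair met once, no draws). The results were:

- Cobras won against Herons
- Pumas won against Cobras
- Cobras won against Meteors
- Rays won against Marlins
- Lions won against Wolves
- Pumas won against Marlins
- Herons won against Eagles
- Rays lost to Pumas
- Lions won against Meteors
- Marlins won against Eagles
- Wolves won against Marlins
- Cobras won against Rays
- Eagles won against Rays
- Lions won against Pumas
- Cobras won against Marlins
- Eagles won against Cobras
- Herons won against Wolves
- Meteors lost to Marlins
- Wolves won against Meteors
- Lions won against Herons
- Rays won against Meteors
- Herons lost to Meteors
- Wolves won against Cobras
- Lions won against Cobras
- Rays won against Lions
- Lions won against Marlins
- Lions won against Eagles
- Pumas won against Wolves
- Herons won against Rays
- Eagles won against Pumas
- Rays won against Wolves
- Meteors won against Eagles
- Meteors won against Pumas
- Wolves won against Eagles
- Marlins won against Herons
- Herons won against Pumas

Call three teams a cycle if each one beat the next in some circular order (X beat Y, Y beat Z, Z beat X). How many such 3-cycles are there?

24

Win totals: Wolves 4, Herons 4, Marlins 3, Lions 7, Eagles 3, Meteors 3, Rays 4, Pumas 4, Cobras 4.
A team with w wins dominates both others in C(w,2) triples; summing gives 6 + 6 + 3 + 21 + 3 + 3 + 6 + 6 + 6 = 60 transitive triples.
Total triples C(9,3) = 84, so cyclic triples = 84 − 60 = 24.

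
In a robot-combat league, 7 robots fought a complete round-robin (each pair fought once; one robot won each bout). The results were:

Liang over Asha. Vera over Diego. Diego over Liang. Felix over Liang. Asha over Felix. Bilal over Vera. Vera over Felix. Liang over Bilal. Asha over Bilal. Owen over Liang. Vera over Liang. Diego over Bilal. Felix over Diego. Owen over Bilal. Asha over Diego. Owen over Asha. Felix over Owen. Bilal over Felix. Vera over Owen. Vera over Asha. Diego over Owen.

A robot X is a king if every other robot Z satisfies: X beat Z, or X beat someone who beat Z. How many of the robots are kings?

Bilal reaches everyone (king).
Felix cannot reach Vera in two steps.
Owen reaches everyone (king).
Liang cannot reach Owen in two steps.
Vera reaches everyone (king).
Diego reaches everyone (king).
Asha reaches everyone (king).
Kings: Bilal, Owen, Vera, Diego, Asha — 5.

5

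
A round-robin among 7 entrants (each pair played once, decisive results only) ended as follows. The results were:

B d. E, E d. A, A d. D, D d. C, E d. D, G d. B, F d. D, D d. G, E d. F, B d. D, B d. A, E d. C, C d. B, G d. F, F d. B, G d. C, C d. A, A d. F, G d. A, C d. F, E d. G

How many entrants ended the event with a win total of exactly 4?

Win totals: A 2, B 3, C 3, D 2, E 5, F 2, G 4.
Exactly 4: G — 1 entrant.

1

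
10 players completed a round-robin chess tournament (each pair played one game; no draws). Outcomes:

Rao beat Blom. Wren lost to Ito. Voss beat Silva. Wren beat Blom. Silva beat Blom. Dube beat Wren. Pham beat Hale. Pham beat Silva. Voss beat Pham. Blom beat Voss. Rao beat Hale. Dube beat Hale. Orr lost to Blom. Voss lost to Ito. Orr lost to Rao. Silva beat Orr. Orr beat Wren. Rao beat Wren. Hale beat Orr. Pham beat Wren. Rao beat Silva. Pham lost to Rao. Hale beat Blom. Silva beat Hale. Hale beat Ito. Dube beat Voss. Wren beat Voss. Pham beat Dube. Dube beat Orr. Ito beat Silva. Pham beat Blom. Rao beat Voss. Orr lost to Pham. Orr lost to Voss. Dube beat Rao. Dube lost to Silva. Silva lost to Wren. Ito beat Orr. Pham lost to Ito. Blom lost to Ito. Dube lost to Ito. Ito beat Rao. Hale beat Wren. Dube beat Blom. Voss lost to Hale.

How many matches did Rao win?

7

Rao's results: beat Hale, Silva, Pham, Wren, Orr, Voss, Blom; lost to Dube, Ito.
That is 7 wins.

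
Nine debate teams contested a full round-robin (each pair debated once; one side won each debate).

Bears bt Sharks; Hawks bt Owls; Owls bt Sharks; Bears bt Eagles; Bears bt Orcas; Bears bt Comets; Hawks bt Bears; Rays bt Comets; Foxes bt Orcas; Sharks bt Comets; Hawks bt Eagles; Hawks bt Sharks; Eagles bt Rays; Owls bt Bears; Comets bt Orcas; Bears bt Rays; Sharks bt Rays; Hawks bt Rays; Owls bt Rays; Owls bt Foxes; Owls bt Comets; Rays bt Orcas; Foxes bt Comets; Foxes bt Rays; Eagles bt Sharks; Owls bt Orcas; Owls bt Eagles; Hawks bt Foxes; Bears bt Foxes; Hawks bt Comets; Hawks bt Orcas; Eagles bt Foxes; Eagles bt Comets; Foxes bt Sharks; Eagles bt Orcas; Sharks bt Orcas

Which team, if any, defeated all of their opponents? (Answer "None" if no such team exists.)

Hawks has 8 wins out of 8 opponents — a perfect record.

Hawks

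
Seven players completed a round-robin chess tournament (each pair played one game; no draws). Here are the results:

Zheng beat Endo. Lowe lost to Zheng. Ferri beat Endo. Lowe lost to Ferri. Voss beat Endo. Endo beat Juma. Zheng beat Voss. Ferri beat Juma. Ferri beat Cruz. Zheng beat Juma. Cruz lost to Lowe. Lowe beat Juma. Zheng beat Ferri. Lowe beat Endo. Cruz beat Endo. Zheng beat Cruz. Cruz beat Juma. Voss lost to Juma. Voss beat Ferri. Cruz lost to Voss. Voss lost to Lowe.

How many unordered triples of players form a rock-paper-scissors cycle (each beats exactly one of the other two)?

Win totals: Ferri 4, Voss 3, Lowe 4, Zheng 6, Juma 1, Endo 1, Cruz 2.
A player with w wins dominates both others in C(w,2) triples; summing gives 6 + 3 + 6 + 15 + 0 + 0 + 1 = 31 transitive triples.
Total triples C(7,3) = 35, so cyclic triples = 35 − 31 = 4.

4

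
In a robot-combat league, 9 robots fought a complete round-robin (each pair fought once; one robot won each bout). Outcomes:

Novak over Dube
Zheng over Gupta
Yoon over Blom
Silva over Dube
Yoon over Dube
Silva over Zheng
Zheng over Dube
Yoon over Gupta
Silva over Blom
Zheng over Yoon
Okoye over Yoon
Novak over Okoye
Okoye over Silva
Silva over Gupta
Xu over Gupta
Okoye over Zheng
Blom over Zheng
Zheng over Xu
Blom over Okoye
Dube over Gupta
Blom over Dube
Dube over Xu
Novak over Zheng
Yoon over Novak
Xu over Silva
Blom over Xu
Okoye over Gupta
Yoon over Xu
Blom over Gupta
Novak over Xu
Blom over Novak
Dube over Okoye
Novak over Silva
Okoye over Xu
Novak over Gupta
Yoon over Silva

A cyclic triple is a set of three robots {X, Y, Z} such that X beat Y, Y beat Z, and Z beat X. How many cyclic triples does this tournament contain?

13

Win totals: Zheng 4, Novak 6, Okoye 5, Gupta 0, Silva 4, Xu 2, Dube 3, Yoon 6, Blom 6.
A robot with w wins dominates both others in C(w,2) triples; summing gives 6 + 15 + 10 + 0 + 6 + 1 + 3 + 15 + 15 = 71 transitive triples.
Total triples C(9,3) = 84, so cyclic triples = 84 − 71 = 13.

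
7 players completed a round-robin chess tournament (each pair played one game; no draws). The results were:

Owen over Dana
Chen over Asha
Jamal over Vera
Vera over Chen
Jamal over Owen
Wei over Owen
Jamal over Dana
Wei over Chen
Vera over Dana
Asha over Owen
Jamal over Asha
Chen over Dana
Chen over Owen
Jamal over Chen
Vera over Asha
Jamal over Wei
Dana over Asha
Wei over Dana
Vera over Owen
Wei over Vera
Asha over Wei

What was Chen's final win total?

3

Chen's results: beat Asha, Owen, Dana; lost to Vera, Jamal, Wei.
That is 3 wins.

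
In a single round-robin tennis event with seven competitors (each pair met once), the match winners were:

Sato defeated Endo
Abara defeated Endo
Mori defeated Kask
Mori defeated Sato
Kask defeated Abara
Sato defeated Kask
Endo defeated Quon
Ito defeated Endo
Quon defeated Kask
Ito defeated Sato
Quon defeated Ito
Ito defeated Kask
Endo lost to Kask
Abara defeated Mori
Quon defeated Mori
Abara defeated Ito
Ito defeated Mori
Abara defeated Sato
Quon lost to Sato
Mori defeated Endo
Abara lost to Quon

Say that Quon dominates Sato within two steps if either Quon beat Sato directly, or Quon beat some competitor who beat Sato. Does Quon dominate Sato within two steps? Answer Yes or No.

Yes

Quon did not beat Sato directly.
Quon beat Mori, Abara, Ito, Kask. Of those, Mori beat Sato.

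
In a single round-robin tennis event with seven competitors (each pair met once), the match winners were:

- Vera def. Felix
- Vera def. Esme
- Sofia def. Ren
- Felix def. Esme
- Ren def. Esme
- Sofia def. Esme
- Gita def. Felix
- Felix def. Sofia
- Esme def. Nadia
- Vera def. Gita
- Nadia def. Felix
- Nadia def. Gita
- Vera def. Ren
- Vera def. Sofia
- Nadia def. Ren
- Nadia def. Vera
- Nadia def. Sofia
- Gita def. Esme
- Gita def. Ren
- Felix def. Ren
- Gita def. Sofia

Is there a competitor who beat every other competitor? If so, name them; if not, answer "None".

None

Highest win total is Vera with 5 (out of 6 possible).
Vera lost to Nadia, so no competitor went undefeated.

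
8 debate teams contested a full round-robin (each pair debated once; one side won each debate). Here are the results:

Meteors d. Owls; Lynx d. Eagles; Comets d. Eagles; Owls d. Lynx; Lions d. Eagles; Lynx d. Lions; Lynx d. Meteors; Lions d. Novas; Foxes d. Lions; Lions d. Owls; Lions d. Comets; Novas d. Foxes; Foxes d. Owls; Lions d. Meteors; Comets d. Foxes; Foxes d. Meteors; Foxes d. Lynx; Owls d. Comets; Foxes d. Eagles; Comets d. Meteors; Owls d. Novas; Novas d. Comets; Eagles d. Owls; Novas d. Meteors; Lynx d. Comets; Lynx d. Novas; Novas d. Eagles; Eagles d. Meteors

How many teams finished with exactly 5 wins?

3

Win totals: Eagles 2, Novas 4, Lions 5, Lynx 5, Foxes 5, Meteors 1, Comets 3, Owls 3.
Exactly 5: Lions, Lynx, Foxes — 3 teams.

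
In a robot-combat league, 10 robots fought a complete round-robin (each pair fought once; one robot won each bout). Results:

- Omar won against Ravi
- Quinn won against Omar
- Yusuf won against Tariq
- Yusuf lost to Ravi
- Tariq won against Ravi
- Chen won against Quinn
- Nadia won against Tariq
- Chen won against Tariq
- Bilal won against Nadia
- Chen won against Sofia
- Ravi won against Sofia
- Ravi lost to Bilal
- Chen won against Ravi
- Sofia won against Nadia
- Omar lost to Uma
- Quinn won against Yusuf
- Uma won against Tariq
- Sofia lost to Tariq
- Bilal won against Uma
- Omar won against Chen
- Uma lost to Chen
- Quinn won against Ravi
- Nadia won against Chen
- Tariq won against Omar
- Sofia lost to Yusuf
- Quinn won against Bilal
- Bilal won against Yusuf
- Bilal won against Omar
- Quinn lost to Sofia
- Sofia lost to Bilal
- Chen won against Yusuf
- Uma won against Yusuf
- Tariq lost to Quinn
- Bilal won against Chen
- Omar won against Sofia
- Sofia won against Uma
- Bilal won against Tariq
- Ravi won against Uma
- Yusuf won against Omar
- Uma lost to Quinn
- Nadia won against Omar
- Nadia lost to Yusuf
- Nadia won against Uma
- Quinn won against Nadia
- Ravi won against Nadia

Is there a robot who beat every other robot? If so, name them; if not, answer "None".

Highest win total is Bilal with 8 (out of 9 possible).
Bilal lost to Quinn, so no robot went undefeated.

None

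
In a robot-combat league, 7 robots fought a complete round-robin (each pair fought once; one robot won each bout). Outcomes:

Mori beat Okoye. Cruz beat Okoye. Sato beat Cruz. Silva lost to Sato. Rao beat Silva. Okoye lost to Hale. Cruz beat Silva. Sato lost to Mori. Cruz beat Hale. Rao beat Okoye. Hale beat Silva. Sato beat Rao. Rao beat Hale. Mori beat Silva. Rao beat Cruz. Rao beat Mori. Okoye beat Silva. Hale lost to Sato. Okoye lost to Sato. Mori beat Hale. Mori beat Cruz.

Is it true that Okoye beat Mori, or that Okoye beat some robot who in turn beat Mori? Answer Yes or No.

Okoye did not beat Mori directly.
Okoye beat Silva, but each of them lost to Mori. No two-step path.

No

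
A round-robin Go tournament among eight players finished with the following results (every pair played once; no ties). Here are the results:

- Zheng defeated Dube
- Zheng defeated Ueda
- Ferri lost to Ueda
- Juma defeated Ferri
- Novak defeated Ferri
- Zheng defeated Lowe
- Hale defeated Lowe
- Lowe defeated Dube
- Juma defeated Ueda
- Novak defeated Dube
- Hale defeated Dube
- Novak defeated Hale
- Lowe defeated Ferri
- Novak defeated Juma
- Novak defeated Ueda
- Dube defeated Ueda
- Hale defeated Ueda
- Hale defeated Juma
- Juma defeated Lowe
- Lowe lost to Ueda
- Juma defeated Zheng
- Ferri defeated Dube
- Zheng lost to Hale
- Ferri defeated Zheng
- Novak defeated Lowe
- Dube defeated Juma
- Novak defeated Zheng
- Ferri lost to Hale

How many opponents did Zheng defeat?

Zheng's results: beat Lowe, Ueda, Dube; lost to Juma, Novak, Ferri, Hale.
That is 3 wins.

3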